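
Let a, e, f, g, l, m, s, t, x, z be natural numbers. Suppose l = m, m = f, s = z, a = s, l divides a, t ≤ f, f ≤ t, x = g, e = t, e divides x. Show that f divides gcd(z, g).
l = m and m = f, so l = f. Because a = s and l divides a, l divides s. Since s = z, l divides z. Since l = f, f divides z. From t ≤ f and f ≤ t, t = f. Because e = t and e divides x, t divides x. Since x = g, t divides g. Because t = f, f divides g. Since f divides z, f divides gcd(z, g).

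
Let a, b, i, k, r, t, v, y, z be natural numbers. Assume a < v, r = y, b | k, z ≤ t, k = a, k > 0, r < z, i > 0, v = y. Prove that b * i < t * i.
b | k and k > 0, so b ≤ k. k = a, so b ≤ a. Since v = y and a < v, a < y. r = y and r < z, hence y < z. a < y, so a < z. z ≤ t, so a < t. b ≤ a, so b < t. i > 0, so b * i < t * i.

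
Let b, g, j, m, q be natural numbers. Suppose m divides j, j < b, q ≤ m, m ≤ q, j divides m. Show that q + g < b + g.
From j divides m and m divides j, j = m. Since m ≤ q and q ≤ m, m = q. j = m, so j = q. j < b, so q < b. Then q + g < b + g.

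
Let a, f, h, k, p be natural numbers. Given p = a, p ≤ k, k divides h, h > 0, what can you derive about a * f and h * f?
a * f ≤ h * f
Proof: From p = a and p ≤ k, a ≤ k. k divides h and h > 0, so k ≤ h. a ≤ k, so a ≤ h. By multiplying by a non-negative, a * f ≤ h * f.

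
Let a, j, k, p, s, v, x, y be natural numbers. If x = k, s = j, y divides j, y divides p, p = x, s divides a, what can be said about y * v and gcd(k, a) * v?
y * v divides gcd(k, a) * v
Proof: From p = x and y divides p, y divides x. x = k, so y divides k. s = j and s divides a, so j divides a. y divides j, so y divides a. y divides k, so y divides gcd(k, a). Then y * v divides gcd(k, a) * v.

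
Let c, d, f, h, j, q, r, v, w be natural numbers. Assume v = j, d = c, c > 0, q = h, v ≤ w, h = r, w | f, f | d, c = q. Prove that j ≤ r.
Since v = j and v ≤ w, j ≤ w. c = q and q = h, thus c = h. Since h = r, c = r. w | f and f | d, therefore w | d. Since d = c, w | c. c > 0, so w ≤ c. From c = r, w ≤ r. Since j ≤ w, j ≤ r.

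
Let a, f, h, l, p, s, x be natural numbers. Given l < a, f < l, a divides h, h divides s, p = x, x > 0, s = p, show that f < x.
From f < l and l < a, f < a. s = p and p = x, hence s = x. Because a divides h and h divides s, a divides s. s = x, so a divides x. Because x > 0, a ≤ x. Since f < a, f < x.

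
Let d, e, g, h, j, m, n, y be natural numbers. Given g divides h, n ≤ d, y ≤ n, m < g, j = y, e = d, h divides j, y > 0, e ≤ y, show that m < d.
From y ≤ n and n ≤ d, y ≤ d. From e = d and e ≤ y, d ≤ y. Because y ≤ d, y = d. Since g divides h and h divides j, g divides j. Since j = y, g divides y. Since y > 0, g ≤ y. m < g, so m < y. y = d, so m < d.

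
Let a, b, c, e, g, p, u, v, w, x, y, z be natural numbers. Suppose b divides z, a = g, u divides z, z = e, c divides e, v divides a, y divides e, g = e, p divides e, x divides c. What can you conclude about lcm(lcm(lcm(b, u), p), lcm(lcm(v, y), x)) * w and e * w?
lcm(lcm(lcm(b, u), p), lcm(lcm(v, y), x)) * w divides e * w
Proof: b divides z and u divides z, therefore lcm(b, u) divides z. z = e, so lcm(b, u) divides e. From p divides e, lcm(lcm(b, u), p) divides e. a = g and g = e, hence a = e. v divides a, so v divides e. y divides e, so lcm(v, y) divides e. Since x divides c and c divides e, x divides e. Since lcm(v, y) divides e, lcm(lcm(v, y), x) divides e. Since lcm(lcm(b, u), p) divides e, lcm(lcm(lcm(b, u), p), lcm(lcm(v, y), x)) divides e. Then lcm(lcm(lcm(b, u), p), lcm(lcm(v, y), x)) * w divides e * w.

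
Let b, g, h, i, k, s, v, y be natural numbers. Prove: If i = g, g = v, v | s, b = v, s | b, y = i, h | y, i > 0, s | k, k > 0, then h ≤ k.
i = g and g = v, hence i = v. From b = v and s | b, s | v. v | s, so v = s. Since i = v, i = s. y = i and h | y, hence h | i. i > 0, so h ≤ i. Since i = s, h ≤ s. s | k and k > 0, so s ≤ k. h ≤ s, so h ≤ k.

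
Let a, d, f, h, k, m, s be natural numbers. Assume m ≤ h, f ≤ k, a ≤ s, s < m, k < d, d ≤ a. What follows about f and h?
f < h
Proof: s < m and m ≤ h, thus s < h. Since a ≤ s, a < h. d ≤ a, so d < h. k < d, so k < h. f ≤ k, so f < h.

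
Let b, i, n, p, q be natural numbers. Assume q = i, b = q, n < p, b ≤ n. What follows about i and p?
i < p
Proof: Because b = q and q = i, b = i. From b ≤ n, i ≤ n. n < p, so i < p.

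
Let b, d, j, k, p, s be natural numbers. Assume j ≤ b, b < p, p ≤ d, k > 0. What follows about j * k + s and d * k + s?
j * k + s < d * k + s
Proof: Because j ≤ b and b < p, j < p. p ≤ d, so j < d. k > 0, so j * k < d * k. Then j * k + s < d * k + s.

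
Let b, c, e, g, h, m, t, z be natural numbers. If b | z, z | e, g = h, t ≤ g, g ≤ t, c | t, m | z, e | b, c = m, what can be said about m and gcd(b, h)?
m | gcd(b, h)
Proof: Since z | e and e | b, z | b. b | z, so z = b. m | z, so m | b. t ≤ g and g ≤ t, therefore t = g. Since g = h, t = h. c = m and c | t, thus m | t. t = h, so m | h. From m | b, m | gcd(b, h).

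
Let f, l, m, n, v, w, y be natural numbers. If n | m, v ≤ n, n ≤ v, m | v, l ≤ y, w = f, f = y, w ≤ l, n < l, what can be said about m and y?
m < y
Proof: Because v ≤ n and n ≤ v, v = n. Since m | v, m | n. n | m, so n = m. w = f and f = y, therefore w = y. Since w ≤ l, y ≤ l. Since l ≤ y, l = y. Since n < l, n < y. n = m, so m < y.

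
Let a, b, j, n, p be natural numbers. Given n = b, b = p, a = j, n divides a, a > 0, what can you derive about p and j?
p ≤ j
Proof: Because n = b and b = p, n = p. n divides a and a > 0, therefore n ≤ a. a = j, so n ≤ j. n = p, so p ≤ j.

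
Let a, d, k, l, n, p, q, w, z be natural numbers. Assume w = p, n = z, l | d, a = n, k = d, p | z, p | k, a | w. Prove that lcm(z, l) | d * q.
a = n and n = z, hence a = z. w = p and a | w, so a | p. Since a = z, z | p. Since p | z, p = z. Since k = d and p | k, p | d. Since p = z, z | d. Since l | d, lcm(z, l) | d. Then lcm(z, l) | d * q.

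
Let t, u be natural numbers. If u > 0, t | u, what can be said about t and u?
t ≤ u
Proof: From t | u and u > 0, by divisors are at most what they divide, t ≤ u.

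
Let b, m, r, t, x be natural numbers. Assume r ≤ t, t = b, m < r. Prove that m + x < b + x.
m < r and r ≤ t, therefore m < t. Since t = b, m < b. Then m + x < b + x.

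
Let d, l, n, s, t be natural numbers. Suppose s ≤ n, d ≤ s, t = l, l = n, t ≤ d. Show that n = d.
d ≤ s and s ≤ n, thus d ≤ n. t = l and l = n, thus t = n. From t ≤ d, n ≤ d. d ≤ n, so d = n. Then n = d.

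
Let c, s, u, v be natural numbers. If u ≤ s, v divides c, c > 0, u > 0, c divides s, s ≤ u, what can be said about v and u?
v ≤ u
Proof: v divides c and c > 0, hence v ≤ c. s ≤ u and u ≤ s, therefore s = u. c divides s, so c divides u. Since u > 0, c ≤ u. Since v ≤ c, v ≤ u.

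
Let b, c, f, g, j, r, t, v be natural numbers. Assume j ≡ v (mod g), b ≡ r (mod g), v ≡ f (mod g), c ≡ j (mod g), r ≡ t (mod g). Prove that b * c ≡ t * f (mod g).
b ≡ r (mod g) and r ≡ t (mod g), thus b ≡ t (mod g). c ≡ j (mod g) and j ≡ v (mod g), thus c ≡ v (mod g). From v ≡ f (mod g), c ≡ f (mod g). Since b ≡ t (mod g), by multiplying congruences, b * c ≡ t * f (mod g).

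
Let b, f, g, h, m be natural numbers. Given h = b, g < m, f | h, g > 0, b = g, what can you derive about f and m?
f < m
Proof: h = b and b = g, hence h = g. f | h, so f | g. g > 0, so f ≤ g. g < m, so f < m.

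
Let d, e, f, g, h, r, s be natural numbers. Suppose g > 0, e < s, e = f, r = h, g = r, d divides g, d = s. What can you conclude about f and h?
f < h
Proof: g = r and r = h, so g = h. e = f and e < s, so f < s. d = s and d divides g, so s divides g. g > 0, so s ≤ g. f < s, so f < g. g = h, so f < h.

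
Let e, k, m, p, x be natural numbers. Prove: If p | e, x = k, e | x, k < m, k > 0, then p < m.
Since p | e and e | x, p | x. Since x = k, p | k. k > 0, so p ≤ k. Because k < m, p < m.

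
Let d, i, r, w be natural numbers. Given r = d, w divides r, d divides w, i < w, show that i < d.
r = d and w divides r, hence w divides d. d divides w, so w = d. i < w, so i < d.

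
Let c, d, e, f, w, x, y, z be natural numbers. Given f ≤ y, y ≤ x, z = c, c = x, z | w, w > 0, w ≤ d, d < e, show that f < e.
Since f ≤ y and y ≤ x, f ≤ x. z = c and c = x, so z = x. From z | w and w > 0, z ≤ w. w ≤ d and d < e, hence w < e. z ≤ w, so z < e. z = x, so x < e. f ≤ x, so f < e.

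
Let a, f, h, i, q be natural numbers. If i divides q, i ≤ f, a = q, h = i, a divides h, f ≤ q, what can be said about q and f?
q = f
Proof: Since h = i and a divides h, a divides i. Since a = q, q divides i. i divides q, so i = q. Since i ≤ f, q ≤ f. Since f ≤ q, q = f.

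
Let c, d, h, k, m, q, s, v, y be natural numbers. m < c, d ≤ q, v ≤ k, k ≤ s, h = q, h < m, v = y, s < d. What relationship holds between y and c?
y < c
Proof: k ≤ s and s < d, so k < d. d ≤ q, so k < q. Since v ≤ k, v < q. v = y, so y < q. h = q and h < m, therefore q < m. Since y < q, y < m. Since m < c, y < c.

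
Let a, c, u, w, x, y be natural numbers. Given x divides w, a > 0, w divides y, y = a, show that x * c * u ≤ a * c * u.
y = a and w divides y, so w divides a. Since x divides w, x divides a. a > 0, so x ≤ a. By multiplying by a non-negative, x * c ≤ a * c. By multiplying by a non-negative, x * c * u ≤ a * c * u.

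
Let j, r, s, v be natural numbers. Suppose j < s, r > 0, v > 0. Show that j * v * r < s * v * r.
Since j < s and v > 0, j * v < s * v. Because r > 0, j * v * r < s * v * r.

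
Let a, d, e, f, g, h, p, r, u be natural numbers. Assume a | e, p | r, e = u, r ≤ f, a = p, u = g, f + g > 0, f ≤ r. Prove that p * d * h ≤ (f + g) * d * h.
r ≤ f and f ≤ r, therefore r = f. p | r, so p | f. e = u and u = g, therefore e = g. a = p and a | e, thus p | e. Because e = g, p | g. Since p | f, p | f + g. f + g > 0, so p ≤ f + g. Then p * d ≤ (f + g) * d. Then p * d * h ≤ (f + g) * d * h.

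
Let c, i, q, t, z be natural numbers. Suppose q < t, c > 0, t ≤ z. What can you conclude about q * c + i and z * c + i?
q * c + i < z * c + i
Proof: Because q < t and t ≤ z, q < z. From c > 0, by multiplying by a positive, q * c < z * c. Then q * c + i < z * c + i.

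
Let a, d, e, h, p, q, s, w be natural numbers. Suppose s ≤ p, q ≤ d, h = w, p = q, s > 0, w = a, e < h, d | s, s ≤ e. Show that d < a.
Because h = w and w = a, h = a. Since p = q and s ≤ p, s ≤ q. Since q ≤ d, s ≤ d. d | s and s > 0, hence d ≤ s. Since s ≤ d, s = d. s ≤ e and e < h, so s < h. s = d, so d < h. h = a, so d < a.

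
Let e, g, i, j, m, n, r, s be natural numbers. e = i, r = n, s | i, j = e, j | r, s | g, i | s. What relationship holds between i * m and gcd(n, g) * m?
i * m | gcd(n, g) * m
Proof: j = e and e = i, so j = i. Because r = n and j | r, j | n. j = i, so i | n. s | i and i | s, thus s = i. s | g, so i | g. i | n, so i | gcd(n, g). Then i * m | gcd(n, g) * m.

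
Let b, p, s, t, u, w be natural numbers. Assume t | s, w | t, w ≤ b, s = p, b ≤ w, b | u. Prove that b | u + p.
w ≤ b and b ≤ w, hence w = b. w | t, so b | t. s = p and t | s, thus t | p. Since b | t, b | p. Since b | u, b | u + p.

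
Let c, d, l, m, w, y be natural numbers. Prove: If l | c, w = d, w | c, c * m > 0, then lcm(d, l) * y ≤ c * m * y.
Because w = d and w | c, d | c. Since l | c, lcm(d, l) | c. Then lcm(d, l) | c * m. c * m > 0, so lcm(d, l) ≤ c * m. Then lcm(d, l) * y ≤ c * m * y.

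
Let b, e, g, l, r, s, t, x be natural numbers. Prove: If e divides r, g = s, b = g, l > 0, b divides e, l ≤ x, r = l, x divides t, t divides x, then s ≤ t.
b = g and b divides e, thus g divides e. r = l and e divides r, thus e divides l. Since g divides e, g divides l. From l > 0, g ≤ l. Since g = s, s ≤ l. x divides t and t divides x, hence x = t. l ≤ x, so l ≤ t. s ≤ l, so s ≤ t.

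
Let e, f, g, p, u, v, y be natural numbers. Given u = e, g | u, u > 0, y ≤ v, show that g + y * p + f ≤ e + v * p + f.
g | u and u > 0, thus g ≤ u. u = e, so g ≤ e. Because y ≤ v, y * p ≤ v * p. Then y * p + f ≤ v * p + f. Since g ≤ e, g + y * p + f ≤ e + v * p + f.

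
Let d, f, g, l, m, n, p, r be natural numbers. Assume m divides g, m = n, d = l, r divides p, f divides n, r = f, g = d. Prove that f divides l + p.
g = d and m divides g, thus m divides d. Since m = n, n divides d. Since d = l, n divides l. f divides n, so f divides l. r = f and r divides p, so f divides p. f divides l, so f divides l + p.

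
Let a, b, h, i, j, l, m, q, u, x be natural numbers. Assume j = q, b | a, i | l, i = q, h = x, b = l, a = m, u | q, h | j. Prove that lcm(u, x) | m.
Since h = x and h | j, x | j. j = q, so x | q. u | q, so lcm(u, x) | q. Since i = q and i | l, q | l. Because lcm(u, x) | q, lcm(u, x) | l. Since a = m and b | a, b | m. Since b = l, l | m. lcm(u, x) | l, so lcm(u, x) | m.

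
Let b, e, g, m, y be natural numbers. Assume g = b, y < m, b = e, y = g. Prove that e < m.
y = g and g = b, hence y = b. Since b = e, y = e. Since y < m, e < m.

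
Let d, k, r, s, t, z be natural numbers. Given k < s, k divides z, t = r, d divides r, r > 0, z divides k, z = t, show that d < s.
d divides r and r > 0, so d ≤ r. Since z = t and t = r, z = r. k divides z and z divides k, therefore k = z. k < s, so z < s. z = r, so r < s. d ≤ r, so d < s.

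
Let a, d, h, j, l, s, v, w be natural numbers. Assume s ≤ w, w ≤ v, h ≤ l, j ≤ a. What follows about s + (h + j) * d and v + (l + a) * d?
s + (h + j) * d ≤ v + (l + a) * d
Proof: Because s ≤ w and w ≤ v, s ≤ v. h ≤ l and j ≤ a, so h + j ≤ l + a. By multiplying by a non-negative, (h + j) * d ≤ (l + a) * d. From s ≤ v, s + (h + j) * d ≤ v + (l + a) * d.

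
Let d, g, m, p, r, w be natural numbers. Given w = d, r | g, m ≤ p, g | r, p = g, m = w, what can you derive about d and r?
d ≤ r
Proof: g | r and r | g, hence g = r. m = w and m ≤ p, so w ≤ p. p = g, so w ≤ g. w = d, so d ≤ g. Since g = r, d ≤ r.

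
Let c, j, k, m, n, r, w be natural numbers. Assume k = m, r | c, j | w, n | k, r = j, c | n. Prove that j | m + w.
Since r = j and r | c, j | c. c | n, so j | n. Since n | k, j | k. k = m, so j | m. j | w, so j | m + w.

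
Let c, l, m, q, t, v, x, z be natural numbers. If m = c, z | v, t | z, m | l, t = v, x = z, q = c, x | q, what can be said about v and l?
v | l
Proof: t = v and t | z, hence v | z. z | v, so z = v. Since x = z, x = v. q = c and x | q, so x | c. x = v, so v | c. From m = c and m | l, c | l. Because v | c, v | l.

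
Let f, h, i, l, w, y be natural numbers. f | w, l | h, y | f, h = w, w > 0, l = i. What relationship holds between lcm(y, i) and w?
lcm(y, i) ≤ w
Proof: y | f and f | w, therefore y | w. l = i and l | h, thus i | h. h = w, so i | w. Since y | w, lcm(y, i) | w. w > 0, so lcm(y, i) ≤ w.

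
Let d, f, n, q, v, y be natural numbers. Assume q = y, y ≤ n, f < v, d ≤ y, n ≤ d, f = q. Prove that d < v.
f = q and q = y, so f = y. y ≤ n and n ≤ d, so y ≤ d. Since d ≤ y, y = d. Since f = y, f = d. Since f < v, d < v.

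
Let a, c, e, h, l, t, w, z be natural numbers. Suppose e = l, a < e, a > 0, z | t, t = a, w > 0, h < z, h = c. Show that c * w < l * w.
h = c and h < z, thus c < z. t = a and z | t, so z | a. Since a > 0, z ≤ a. a < e, so z < e. c < z, so c < e. e = l, so c < l. Since w > 0, c * w < l * w.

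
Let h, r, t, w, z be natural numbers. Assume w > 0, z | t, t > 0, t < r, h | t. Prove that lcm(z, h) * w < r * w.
Because z | t and h | t, lcm(z, h) | t. t > 0, so lcm(z, h) ≤ t. Since t < r, lcm(z, h) < r. Since w > 0, lcm(z, h) * w < r * w.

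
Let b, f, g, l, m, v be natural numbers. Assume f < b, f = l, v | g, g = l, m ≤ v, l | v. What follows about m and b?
m < b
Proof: Since g = l and v | g, v | l. l | v, so l = v. Since f = l, f = v. Since f < b, v < b. Since m ≤ v, m < b.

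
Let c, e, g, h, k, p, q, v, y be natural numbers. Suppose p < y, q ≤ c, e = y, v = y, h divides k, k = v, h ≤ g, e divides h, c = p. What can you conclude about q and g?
q < g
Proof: c = p and q ≤ c, therefore q ≤ p. k = v and v = y, thus k = y. h divides k, so h divides y. e = y and e divides h, thus y divides h. From h divides y, h = y. Since h ≤ g, y ≤ g. p < y, so p < g. q ≤ p, so q < g.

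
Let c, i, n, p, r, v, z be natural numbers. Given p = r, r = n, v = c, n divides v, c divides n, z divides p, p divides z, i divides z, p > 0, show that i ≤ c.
p = r and r = n, therefore p = n. v = c and n divides v, hence n divides c. Since c divides n, n = c. p = n, so p = c. z divides p and p divides z, therefore z = p. Since i divides z, i divides p. Since p > 0, i ≤ p. p = c, so i ≤ c.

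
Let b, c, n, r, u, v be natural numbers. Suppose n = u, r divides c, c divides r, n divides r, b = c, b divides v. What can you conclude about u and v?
u divides v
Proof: Since r divides c and c divides r, r = c. n divides r, so n divides c. Since n = u, u divides c. Since b = c and b divides v, c divides v. Since u divides c, u divides v.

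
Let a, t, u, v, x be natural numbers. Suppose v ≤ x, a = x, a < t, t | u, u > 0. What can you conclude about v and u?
v < u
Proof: a = x and a < t, therefore x < t. Because t | u and u > 0, t ≤ u. x < t, so x < u. v ≤ x, so v < u.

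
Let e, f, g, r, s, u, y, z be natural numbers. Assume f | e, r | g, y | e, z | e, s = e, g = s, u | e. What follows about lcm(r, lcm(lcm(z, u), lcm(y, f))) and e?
lcm(r, lcm(lcm(z, u), lcm(y, f))) | e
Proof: g = s and r | g, therefore r | s. s = e, so r | e. Because z | e and u | e, lcm(z, u) | e. y | e and f | e, hence lcm(y, f) | e. lcm(z, u) | e, so lcm(lcm(z, u), lcm(y, f)) | e. r | e, so lcm(r, lcm(lcm(z, u), lcm(y, f))) | e.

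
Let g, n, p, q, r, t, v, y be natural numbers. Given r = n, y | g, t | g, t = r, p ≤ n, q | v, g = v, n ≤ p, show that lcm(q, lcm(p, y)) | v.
n ≤ p and p ≤ n, so n = p. Because t = r and r = n, t = n. t | g, so n | g. Since n = p, p | g. Since y | g, lcm(p, y) | g. Since g = v, lcm(p, y) | v. q | v, so lcm(q, lcm(p, y)) | v.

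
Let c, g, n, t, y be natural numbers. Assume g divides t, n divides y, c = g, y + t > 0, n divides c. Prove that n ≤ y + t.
c = g and n divides c, so n divides g. Since g divides t, n divides t. From n divides y, n divides y + t. Since y + t > 0, n ≤ y + t.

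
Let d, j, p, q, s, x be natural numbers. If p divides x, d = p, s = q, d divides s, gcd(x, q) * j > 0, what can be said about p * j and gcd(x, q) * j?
p * j ≤ gcd(x, q) * j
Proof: s = q and d divides s, so d divides q. From d = p, p divides q. p divides x, so p divides gcd(x, q). Then p * j divides gcd(x, q) * j. gcd(x, q) * j > 0, so p * j ≤ gcd(x, q) * j.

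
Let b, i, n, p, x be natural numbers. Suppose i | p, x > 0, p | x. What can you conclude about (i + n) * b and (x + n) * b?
(i + n) * b ≤ (x + n) * b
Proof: Since i | p and p | x, i | x. Since x > 0, i ≤ x. Then i + n ≤ x + n. Then (i + n) * b ≤ (x + n) * b.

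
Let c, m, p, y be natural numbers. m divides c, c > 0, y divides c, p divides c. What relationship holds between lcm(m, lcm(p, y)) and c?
lcm(m, lcm(p, y)) ≤ c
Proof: p divides c and y divides c, hence lcm(p, y) divides c. From m divides c, lcm(m, lcm(p, y)) divides c. c > 0, so lcm(m, lcm(p, y)) ≤ c.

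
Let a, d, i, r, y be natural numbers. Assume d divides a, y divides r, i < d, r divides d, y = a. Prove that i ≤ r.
From y = a and y divides r, a divides r. d divides a, so d divides r. r divides d, so d = r. From i < d, i < r. Then i ≤ r.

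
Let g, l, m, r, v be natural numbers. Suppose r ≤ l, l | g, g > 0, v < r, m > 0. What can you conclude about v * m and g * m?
v * m < g * m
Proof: From v < r and r ≤ l, v < l. Since l | g and g > 0, l ≤ g. v < l, so v < g. Since m > 0, v * m < g * m.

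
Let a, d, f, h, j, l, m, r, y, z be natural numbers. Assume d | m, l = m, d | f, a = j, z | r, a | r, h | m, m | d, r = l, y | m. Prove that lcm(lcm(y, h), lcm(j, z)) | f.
y | m and h | m, hence lcm(y, h) | m. r = l and l = m, therefore r = m. Because a = j and a | r, j | r. Since z | r, lcm(j, z) | r. r = m, so lcm(j, z) | m. lcm(y, h) | m, so lcm(lcm(y, h), lcm(j, z)) | m. Since d | m and m | d, d = m. Because d | f, m | f. Since lcm(lcm(y, h), lcm(j, z)) | m, lcm(lcm(y, h), lcm(j, z)) | f.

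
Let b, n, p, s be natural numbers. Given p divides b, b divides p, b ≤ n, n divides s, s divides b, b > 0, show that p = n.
Since p divides b and b divides p, p = b. n divides s and s divides b, hence n divides b. b > 0, so n ≤ b. Because b ≤ n, b = n. Since p = b, p = n.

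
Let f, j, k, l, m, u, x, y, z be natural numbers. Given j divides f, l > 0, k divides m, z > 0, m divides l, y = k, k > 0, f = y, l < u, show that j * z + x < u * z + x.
f = y and j divides f, hence j divides y. y = k, so j divides k. Since k > 0, j ≤ k. Since k divides m and m divides l, k divides l. Since l > 0, k ≤ l. Because l < u, k < u. From j ≤ k, j < u. Combining with z > 0, by multiplying by a positive, j * z < u * z. Then j * z + x < u * z + x.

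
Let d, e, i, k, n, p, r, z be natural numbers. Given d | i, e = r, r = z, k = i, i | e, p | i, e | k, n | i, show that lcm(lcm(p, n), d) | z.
From k = i and e | k, e | i. i | e, so i = e. e = r, so i = r. Because r = z, i = z. p | i and n | i, thus lcm(p, n) | i. Since d | i, lcm(lcm(p, n), d) | i. Since i = z, lcm(lcm(p, n), d) | z.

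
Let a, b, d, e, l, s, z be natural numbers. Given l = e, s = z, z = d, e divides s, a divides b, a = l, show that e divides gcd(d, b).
Because s = z and z = d, s = d. e divides s, so e divides d. a = l and a divides b, thus l divides b. l = e, so e divides b. Since e divides d, e divides gcd(d, b).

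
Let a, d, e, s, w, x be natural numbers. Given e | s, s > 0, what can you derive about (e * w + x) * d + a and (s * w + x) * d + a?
(e * w + x) * d + a ≤ (s * w + x) * d + a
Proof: e | s and s > 0, hence e ≤ s. Then e * w ≤ s * w. Then e * w + x ≤ s * w + x. Then (e * w + x) * d ≤ (s * w + x) * d. Then (e * w + x) * d + a ≤ (s * w + x) * d + a.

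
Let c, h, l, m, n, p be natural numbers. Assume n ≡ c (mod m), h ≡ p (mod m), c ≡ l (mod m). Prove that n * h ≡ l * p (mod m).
n ≡ c (mod m) and c ≡ l (mod m), therefore n ≡ l (mod m). Since h ≡ p (mod m), by multiplying congruences, n * h ≡ l * p (mod m).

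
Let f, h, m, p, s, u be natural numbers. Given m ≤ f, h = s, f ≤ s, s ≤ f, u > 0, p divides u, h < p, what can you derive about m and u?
m < u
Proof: f ≤ s and s ≤ f, so f = s. m ≤ f, so m ≤ s. Because h = s and h < p, s < p. p divides u and u > 0, hence p ≤ u. Since s < p, s < u. Since m ≤ s, m < u.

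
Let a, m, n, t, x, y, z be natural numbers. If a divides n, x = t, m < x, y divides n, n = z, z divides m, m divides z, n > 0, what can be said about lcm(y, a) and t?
lcm(y, a) < t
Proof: Since z divides m and m divides z, z = m. Since n = z, n = m. y divides n and a divides n, hence lcm(y, a) divides n. n > 0, so lcm(y, a) ≤ n. n = m, so lcm(y, a) ≤ m. Since x = t and m < x, m < t. Because lcm(y, a) ≤ m, lcm(y, a) < t.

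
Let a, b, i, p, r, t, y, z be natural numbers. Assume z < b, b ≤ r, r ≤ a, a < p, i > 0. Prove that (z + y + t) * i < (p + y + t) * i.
z < b and b ≤ r, therefore z < r. Since r ≤ a, z < a. a < p, so z < p. Then z + y < p + y. Then z + y + t < p + y + t. Combining with i > 0, by multiplying by a positive, (z + y + t) * i < (p + y + t) * i.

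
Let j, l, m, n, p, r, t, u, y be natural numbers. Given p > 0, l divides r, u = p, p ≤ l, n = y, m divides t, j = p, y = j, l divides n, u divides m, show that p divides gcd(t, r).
u = p and u divides m, hence p divides m. Since m divides t, p divides t. From n = y and y = j, n = j. l divides n, so l divides j. j = p, so l divides p. Since p > 0, l ≤ p. Since p ≤ l, l = p. l divides r, so p divides r. p divides t, so p divides gcd(t, r).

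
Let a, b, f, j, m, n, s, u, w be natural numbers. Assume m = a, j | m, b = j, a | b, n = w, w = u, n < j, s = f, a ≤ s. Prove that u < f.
m = a and j | m, hence j | a. b = j and a | b, so a | j. Since j | a, j = a. From n = w and w = u, n = u. Since n < j, u < j. Since j = a, u < a. s = f and a ≤ s, therefore a ≤ f. Since u < a, u < f.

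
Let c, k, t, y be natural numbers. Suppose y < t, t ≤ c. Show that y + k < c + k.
y < t and t ≤ c, therefore y < c. Then y + k < c + k.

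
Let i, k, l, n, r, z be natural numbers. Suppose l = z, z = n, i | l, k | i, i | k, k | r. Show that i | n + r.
l = z and z = n, therefore l = n. i | l, so i | n. Because k | i and i | k, k = i. k | r, so i | r. Since i | n, i | n + r.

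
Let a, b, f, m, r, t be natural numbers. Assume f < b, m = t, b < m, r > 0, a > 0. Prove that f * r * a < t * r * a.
m = t and b < m, hence b < t. Since f < b, f < t. Using r > 0 and multiplying by a positive, f * r < t * r. Using a > 0 and multiplying by a positive, f * r * a < t * r * a.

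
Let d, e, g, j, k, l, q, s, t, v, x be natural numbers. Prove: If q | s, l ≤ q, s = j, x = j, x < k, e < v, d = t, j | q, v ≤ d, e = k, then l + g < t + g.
s = j and q | s, thus q | j. j | q, so j = q. From x = j and x < k, j < k. Because e < v and v ≤ d, e < d. e = k, so k < d. j < k, so j < d. Since j = q, q < d. l ≤ q, so l < d. Since d = t, l < t. Then l + g < t + g.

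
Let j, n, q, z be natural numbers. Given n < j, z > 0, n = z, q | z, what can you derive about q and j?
q < j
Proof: q | z and z > 0, so q ≤ z. Since n = z and n < j, z < j. Since q ≤ z, q < j.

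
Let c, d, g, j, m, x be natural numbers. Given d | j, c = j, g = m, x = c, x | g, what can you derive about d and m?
d | m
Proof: Because x = c and x | g, c | g. g = m, so c | m. c = j, so j | m. d | j, so d | m.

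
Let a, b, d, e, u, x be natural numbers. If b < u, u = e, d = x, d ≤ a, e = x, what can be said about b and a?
b < a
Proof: u = e and b < u, therefore b < e. Since e = x, b < x. d = x and d ≤ a, therefore x ≤ a. b < x, so b < a.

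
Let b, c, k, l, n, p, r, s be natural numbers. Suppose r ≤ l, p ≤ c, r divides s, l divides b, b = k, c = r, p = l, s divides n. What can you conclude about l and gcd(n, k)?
l divides gcd(n, k)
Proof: Because p = l and p ≤ c, l ≤ c. c = r, so l ≤ r. r ≤ l, so r = l. From r divides s and s divides n, r divides n. r = l, so l divides n. b = k and l divides b, so l divides k. From l divides n, l divides gcd(n, k).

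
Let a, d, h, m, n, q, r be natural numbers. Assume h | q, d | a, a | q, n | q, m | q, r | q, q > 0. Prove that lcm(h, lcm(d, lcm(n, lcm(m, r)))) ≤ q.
d | a and a | q, so d | q. m | q and r | q, hence lcm(m, r) | q. n | q, so lcm(n, lcm(m, r)) | q. Since d | q, lcm(d, lcm(n, lcm(m, r))) | q. h | q, so lcm(h, lcm(d, lcm(n, lcm(m, r)))) | q. Since q > 0, lcm(h, lcm(d, lcm(n, lcm(m, r)))) ≤ q.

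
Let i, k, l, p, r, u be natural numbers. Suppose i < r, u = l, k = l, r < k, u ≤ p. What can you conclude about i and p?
i < p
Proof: k = l and r < k, hence r < l. u = l and u ≤ p, so l ≤ p. r < l, so r < p. i < r, so i < p.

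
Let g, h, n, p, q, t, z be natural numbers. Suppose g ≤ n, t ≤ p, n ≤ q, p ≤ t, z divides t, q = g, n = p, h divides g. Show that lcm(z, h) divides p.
Because t ≤ p and p ≤ t, t = p. From z divides t, z divides p. Since q = g and n ≤ q, n ≤ g. Since g ≤ n, g = n. Because n = p, g = p. Since h divides g, h divides p. Since z divides p, lcm(z, h) divides p.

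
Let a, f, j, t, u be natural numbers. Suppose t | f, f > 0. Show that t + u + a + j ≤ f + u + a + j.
t | f and f > 0, so t ≤ f. Then t + u ≤ f + u. Then t + u + a ≤ f + u + a. Then t + u + a + j ≤ f + u + a + j.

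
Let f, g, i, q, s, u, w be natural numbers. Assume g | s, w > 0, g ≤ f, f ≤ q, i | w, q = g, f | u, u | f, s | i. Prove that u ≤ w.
From q = g and f ≤ q, f ≤ g. g ≤ f, so g = f. From f | u and u | f, f = u. Since g = f, g = u. g | s and s | i, so g | i. From i | w, g | w. w > 0, so g ≤ w. Since g = u, u ≤ w.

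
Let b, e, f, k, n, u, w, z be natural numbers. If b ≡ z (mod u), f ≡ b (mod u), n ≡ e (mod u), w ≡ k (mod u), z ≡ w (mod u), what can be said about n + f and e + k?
n + f ≡ e + k (mod u)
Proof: f ≡ b (mod u) and b ≡ z (mod u), thus f ≡ z (mod u). From z ≡ w (mod u), f ≡ w (mod u). Since w ≡ k (mod u), f ≡ k (mod u). Since n ≡ e (mod u), by adding congruences, n + f ≡ e + k (mod u).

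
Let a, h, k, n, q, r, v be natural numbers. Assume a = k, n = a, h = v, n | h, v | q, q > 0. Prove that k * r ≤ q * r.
h = v and n | h, hence n | v. v | q, so n | q. n = a, so a | q. Since q > 0, a ≤ q. Since a = k, k ≤ q. Then k * r ≤ q * r.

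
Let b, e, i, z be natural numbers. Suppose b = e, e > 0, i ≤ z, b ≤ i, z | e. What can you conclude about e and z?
e = z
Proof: Because b ≤ i and i ≤ z, b ≤ z. Since b = e, e ≤ z. z | e and e > 0, therefore z ≤ e. Because e ≤ z, e = z.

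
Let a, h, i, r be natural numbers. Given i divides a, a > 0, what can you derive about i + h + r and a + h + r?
i + h + r ≤ a + h + r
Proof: i divides a and a > 0, hence i ≤ a. Then i + h ≤ a + h. Then i + h + r ≤ a + h + r.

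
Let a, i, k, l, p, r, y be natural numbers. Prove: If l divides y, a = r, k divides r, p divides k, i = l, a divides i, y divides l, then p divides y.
l divides y and y divides l, therefore l = y. Since i = l, i = y. a = r and a divides i, so r divides i. k divides r, so k divides i. Since i = y, k divides y. Since p divides k, p divides y.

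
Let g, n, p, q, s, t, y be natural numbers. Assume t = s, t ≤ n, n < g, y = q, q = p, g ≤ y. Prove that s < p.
t = s and t ≤ n, so s ≤ n. y = q and q = p, so y = p. g ≤ y, so g ≤ p. From n < g, n < p. Because s ≤ n, s < p.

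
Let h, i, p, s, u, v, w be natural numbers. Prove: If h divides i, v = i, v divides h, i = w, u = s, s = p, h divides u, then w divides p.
Because v = i and v divides h, i divides h. Since h divides i, h = i. Since i = w, h = w. Because u = s and s = p, u = p. Since h divides u, h divides p. Since h = w, w divides p.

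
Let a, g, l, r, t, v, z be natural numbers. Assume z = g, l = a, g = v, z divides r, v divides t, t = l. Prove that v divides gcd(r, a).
Since z = g and g = v, z = v. z divides r, so v divides r. t = l and v divides t, so v divides l. l = a, so v divides a. From v divides r, v divides gcd(r, a).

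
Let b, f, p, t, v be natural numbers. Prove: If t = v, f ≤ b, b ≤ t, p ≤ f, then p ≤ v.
Because p ≤ f and f ≤ b, p ≤ b. t = v and b ≤ t, thus b ≤ v. p ≤ b, so p ≤ v.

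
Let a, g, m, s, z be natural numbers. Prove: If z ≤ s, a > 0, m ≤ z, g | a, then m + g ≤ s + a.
Because m ≤ z and z ≤ s, m ≤ s. Since g | a and a > 0, g ≤ a. Since m ≤ s, m + g ≤ s + a.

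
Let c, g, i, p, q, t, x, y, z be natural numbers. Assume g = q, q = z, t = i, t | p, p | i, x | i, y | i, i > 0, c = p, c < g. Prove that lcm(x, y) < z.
Since g = q and q = z, g = z. Because t = i and t | p, i | p. From p | i, i = p. x | i and y | i, so lcm(x, y) | i. i > 0, so lcm(x, y) ≤ i. From i = p, lcm(x, y) ≤ p. c = p and c < g, therefore p < g. Since lcm(x, y) ≤ p, lcm(x, y) < g. Since g = z, lcm(x, y) < z.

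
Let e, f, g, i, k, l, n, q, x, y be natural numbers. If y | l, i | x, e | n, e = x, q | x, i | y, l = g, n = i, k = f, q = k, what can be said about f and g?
f | g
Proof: n = i and e | n, so e | i. From e = x, x | i. Because i | x, x = i. From q = k and q | x, k | x. x = i, so k | i. Since i | y, k | y. l = g and y | l, thus y | g. From k | y, k | g. k = f, so f | g.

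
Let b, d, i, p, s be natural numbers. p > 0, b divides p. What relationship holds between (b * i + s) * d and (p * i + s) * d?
(b * i + s) * d ≤ (p * i + s) * d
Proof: b divides p and p > 0, so b ≤ p. By multiplying by a non-negative, b * i ≤ p * i. Then b * i + s ≤ p * i + s. By multiplying by a non-negative, (b * i + s) * d ≤ (p * i + s) * d.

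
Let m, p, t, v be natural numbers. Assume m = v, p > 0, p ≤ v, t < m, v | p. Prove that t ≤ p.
v | p and p > 0, therefore v ≤ p. Since p ≤ v, v = p. m = v and t < m, so t < v. Since v = p, t < p. Then t ≤ p.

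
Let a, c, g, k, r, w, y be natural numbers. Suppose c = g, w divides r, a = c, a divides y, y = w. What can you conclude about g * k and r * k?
g * k divides r * k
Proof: From y = w and a divides y, a divides w. w divides r, so a divides r. a = c, so c divides r. Since c = g, g divides r. Then g * k divides r * k.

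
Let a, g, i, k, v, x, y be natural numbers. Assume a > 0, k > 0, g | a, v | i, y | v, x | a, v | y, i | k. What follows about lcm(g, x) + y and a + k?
lcm(g, x) + y ≤ a + k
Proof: From g | a and x | a, lcm(g, x) | a. a > 0, so lcm(g, x) ≤ a. v | y and y | v, thus v = y. v | i and i | k, so v | k. k > 0, so v ≤ k. v = y, so y ≤ k. lcm(g, x) ≤ a, so lcm(g, x) + y ≤ a + k.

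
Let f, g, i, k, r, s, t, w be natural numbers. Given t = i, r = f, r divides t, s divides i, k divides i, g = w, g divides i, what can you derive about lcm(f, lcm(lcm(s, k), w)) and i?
lcm(f, lcm(lcm(s, k), w)) divides i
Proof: r = f and r divides t, hence f divides t. t = i, so f divides i. s divides i and k divides i, thus lcm(s, k) divides i. Because g = w and g divides i, w divides i. lcm(s, k) divides i, so lcm(lcm(s, k), w) divides i. f divides i, so lcm(f, lcm(lcm(s, k), w)) divides i.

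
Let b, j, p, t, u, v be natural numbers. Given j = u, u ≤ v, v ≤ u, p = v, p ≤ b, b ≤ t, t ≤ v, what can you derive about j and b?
j = b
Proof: u ≤ v and v ≤ u, so u = v. j = u, so j = v. p = v and p ≤ b, thus v ≤ b. b ≤ t and t ≤ v, thus b ≤ v. Because v ≤ b, v = b. j = v, so j = b.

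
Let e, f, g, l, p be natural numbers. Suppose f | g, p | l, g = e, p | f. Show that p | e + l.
p | f and f | g, therefore p | g. Since g = e, p | e. Since p | l, p | e + l.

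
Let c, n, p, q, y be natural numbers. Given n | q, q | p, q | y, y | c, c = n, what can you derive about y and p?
y | p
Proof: c = n and y | c, thus y | n. Since n | q, y | q. q | y, so q = y. q | p, so y | p.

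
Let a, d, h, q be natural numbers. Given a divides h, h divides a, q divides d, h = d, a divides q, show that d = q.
a divides h and h divides a, hence a = h. h = d, so a = d. Since a divides q, d divides q. Since q divides d, d = q.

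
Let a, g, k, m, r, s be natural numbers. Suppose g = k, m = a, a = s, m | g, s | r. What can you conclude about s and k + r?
s | k + r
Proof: Because m = a and a = s, m = s. m | g, so s | g. g = k, so s | k. s | r, so s | k + r.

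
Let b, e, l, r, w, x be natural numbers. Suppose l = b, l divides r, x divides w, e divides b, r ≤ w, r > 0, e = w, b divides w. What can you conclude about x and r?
x divides r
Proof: Because e = w and e divides b, w divides b. From b divides w, b = w. l = b, so l = w. Since l divides r, w divides r. r > 0, so w ≤ r. Since r ≤ w, w = r. Since x divides w, x divides r.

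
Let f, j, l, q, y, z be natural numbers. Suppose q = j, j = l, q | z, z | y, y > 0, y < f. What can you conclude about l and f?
l < f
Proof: Since q = j and j = l, q = l. q | z and z | y, so q | y. q = l, so l | y. y > 0, so l ≤ y. y < f, so l < f.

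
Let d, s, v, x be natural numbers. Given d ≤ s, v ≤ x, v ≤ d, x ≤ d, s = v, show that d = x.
From s = v and d ≤ s, d ≤ v. v ≤ d, so v = d. v ≤ x, so d ≤ x. Since x ≤ d, x = d. Then d = x.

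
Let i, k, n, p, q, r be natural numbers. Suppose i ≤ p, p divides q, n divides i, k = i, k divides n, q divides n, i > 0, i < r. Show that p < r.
k = i and k divides n, so i divides n. n divides i, so n = i. q divides n, so q divides i. Since p divides q, p divides i. From i > 0, p ≤ i. Since i ≤ p, i = p. Because i < r, p < r.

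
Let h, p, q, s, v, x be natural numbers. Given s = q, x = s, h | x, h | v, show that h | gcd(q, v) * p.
From x = s and h | x, h | s. s = q, so h | q. From h | v, h | gcd(q, v). Then h | gcd(q, v) * p.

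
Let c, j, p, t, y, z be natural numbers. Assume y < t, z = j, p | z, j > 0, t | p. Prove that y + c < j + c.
t | p and p | z, thus t | z. Because z = j, t | j. j > 0, so t ≤ j. Since y < t, y < j. Then y + c < j + c.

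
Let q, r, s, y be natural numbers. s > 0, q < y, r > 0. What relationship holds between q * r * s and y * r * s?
q * r * s < y * r * s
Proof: q < y and r > 0. By multiplying by a positive, q * r < y * r. Combined with s > 0, by multiplying by a positive, q * r * s < y * r * s.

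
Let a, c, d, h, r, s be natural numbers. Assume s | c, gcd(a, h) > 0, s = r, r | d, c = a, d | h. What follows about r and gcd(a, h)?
r ≤ gcd(a, h)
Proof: c = a and s | c, thus s | a. Since s = r, r | a. r | d and d | h, therefore r | h. From r | a, r | gcd(a, h). gcd(a, h) > 0, so r ≤ gcd(a, h).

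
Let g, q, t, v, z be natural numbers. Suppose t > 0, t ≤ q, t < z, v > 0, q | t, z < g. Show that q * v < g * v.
q | t and t > 0, so q ≤ t. Because t ≤ q, t = q. t < z, so q < z. z < g, so q < g. v > 0, so q * v < g * v.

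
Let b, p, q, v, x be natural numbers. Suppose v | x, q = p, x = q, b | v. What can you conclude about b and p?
b | p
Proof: Since x = q and q = p, x = p. Because b | v and v | x, b | x. Since x = p, b | p.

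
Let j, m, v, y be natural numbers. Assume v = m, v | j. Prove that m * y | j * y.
v = m and v | j, thus m | j. Then m * y | j * y.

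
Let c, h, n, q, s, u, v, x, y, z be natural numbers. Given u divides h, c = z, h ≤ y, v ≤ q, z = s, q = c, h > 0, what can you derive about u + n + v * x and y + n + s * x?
u + n + v * x ≤ y + n + s * x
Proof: u divides h and h > 0, thus u ≤ h. Because h ≤ y, u ≤ y. Then u + n ≤ y + n. c = z and z = s, thus c = s. q = c and v ≤ q, so v ≤ c. Since c = s, v ≤ s. By multiplying by a non-negative, v * x ≤ s * x. Since u + n ≤ y + n, u + n + v * x ≤ y + n + s * x.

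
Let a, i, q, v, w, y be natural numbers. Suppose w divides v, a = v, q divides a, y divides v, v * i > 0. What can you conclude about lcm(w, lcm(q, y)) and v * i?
lcm(w, lcm(q, y)) ≤ v * i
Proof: From a = v and q divides a, q divides v. Because y divides v, lcm(q, y) divides v. Since w divides v, lcm(w, lcm(q, y)) divides v. Then lcm(w, lcm(q, y)) divides v * i. From v * i > 0, lcm(w, lcm(q, y)) ≤ v * i.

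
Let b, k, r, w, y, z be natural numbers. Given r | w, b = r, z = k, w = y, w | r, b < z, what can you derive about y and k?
y < k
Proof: Since r | w and w | r, r = w. Since b = r, b = w. Since w = y, b = y. Since z = k and b < z, b < k. b = y, so y < k.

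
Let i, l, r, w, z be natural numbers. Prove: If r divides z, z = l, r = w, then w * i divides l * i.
From z = l and r divides z, r divides l. r = w, so w divides l. Then w * i divides l * i.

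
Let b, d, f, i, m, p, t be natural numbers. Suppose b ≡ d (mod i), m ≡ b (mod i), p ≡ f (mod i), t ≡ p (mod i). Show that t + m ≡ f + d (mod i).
t ≡ p (mod i) and p ≡ f (mod i), therefore t ≡ f (mod i). m ≡ b (mod i) and b ≡ d (mod i), hence m ≡ d (mod i). t ≡ f (mod i), so t + m ≡ f + d (mod i).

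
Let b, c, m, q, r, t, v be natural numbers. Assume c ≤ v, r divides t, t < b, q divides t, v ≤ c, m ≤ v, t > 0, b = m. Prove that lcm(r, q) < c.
From r divides t and q divides t, lcm(r, q) divides t. Since t > 0, lcm(r, q) ≤ t. Since t < b, lcm(r, q) < b. Since b = m, lcm(r, q) < m. v ≤ c and c ≤ v, so v = c. Since m ≤ v, m ≤ c. Because lcm(r, q) < m, lcm(r, q) < c.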